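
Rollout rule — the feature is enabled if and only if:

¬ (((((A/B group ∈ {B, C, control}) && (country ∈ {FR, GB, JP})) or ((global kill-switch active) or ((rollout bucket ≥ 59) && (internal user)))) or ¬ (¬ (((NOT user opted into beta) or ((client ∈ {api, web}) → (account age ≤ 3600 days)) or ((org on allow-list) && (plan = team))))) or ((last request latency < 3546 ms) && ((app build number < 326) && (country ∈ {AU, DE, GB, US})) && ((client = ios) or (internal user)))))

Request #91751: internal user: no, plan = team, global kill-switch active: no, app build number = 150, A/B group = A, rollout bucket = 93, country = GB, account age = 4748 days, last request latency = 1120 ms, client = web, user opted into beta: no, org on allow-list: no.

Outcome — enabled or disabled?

Atomic conditions:
  A/B group ∈ {B, C, control}: A is not in the set → false
  country ∈ {FR, GB, JP}: GB is in the set → true
  global kill-switch active: no → false
  rollout bucket ≥ 59: 93 ≥ 59 is true
  internal user: no → false
  NOT user opted into beta: no → true
  client ∈ {api, web}: web is in the set → true
  account age ≤ 3600 days: 4748 ≤ 3600 is false
  org on allow-list: no → false
  plan = team: team == team is true
  last request latency < 3546 ms: 1120 < 3546 is true
  app build number < 326: 150 < 326 is true
  country ∈ {AU, DE, GB, US}: GB is in the set → true
  client = ios: web == ios is false
Combine:
[1.1.1] false AND true = false
[1.1.2.2] true AND false = false
[1.1.2] false OR false = false
[1.1] false OR false = false
[1.2.1.1.2] true → false = false
[1.2.1.1.3] false AND true = false
[1.2.1.1] true OR false OR false = true
[1.2.1] NOT true = false
[1.2] NOT false = true
[1.3.2] true AND true = true
[1.3.3] false OR false = false
[1.3] true AND true AND false = false
[1] false OR true OR false = true
[root] NOT true = false
Overall: false → disabled

Disabled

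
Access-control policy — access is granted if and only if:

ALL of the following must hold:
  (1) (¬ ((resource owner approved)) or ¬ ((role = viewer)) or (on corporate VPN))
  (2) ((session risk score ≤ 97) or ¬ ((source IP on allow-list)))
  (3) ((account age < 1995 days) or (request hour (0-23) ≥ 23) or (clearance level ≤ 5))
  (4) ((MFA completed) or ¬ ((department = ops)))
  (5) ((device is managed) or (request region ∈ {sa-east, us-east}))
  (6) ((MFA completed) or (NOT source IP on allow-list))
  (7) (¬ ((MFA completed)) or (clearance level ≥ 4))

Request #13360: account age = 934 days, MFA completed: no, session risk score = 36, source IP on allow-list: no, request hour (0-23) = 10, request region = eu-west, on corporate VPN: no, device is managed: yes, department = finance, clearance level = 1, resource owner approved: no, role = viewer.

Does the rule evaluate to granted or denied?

Granted

Atomic conditions:
  resource owner approved: no → false
  role = viewer: viewer == viewer is true
  on corporate VPN: no → false
  session risk score ≤ 97: 36 ≤ 97 is true
  source IP on allow-list: no → false
  account age < 1995 days: 934 < 1995 is true
  request hour (0-23) ≥ 23: 10 ≥ 23 is false
  clearance level ≤ 5: 1 ≤ 5 is true
  MFA completed: no → false
  department = ops: finance == ops is false
  device is managed: yes → true
  request region ∈ {sa-east, us-east}: eu-west is not in the set → false
  NOT source IP on allow-list: no → true
  clearance level ≥ 4: 1 ≥ 4 is false
Combine:
[1.1] NOT false = true
[1.2] NOT true = false
[1] true OR false OR false = true
[2.2] NOT false = true
[2] true OR true = true
[3] true OR false OR true = true
[4.2] NOT false = true
[4] false OR true = true
[5] true OR false = true
[6] false OR true = true
[7.1] NOT false = true
[7] true OR false = true
[root] true AND true AND true AND true AND true AND true AND true = true
Overall: true → granted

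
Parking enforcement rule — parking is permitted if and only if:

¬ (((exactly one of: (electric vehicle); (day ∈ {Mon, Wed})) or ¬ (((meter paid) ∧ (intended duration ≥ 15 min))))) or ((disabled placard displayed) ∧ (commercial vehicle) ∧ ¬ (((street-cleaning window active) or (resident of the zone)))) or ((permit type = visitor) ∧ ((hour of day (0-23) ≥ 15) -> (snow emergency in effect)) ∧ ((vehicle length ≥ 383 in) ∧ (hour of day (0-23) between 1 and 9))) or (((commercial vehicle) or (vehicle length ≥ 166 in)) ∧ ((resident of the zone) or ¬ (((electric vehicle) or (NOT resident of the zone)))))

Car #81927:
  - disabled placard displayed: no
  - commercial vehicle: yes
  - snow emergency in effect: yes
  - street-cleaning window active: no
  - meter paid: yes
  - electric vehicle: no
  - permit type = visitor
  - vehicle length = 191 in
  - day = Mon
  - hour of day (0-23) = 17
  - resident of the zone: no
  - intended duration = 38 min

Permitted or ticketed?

Atomic conditions:
  electric vehicle: no → false
  day ∈ {Mon, Wed}: Mon is in the set → true
  meter paid: yes → true
  intended duration ≥ 15 min: 38 ≥ 15 is true
  disabled placard displayed: no → false
  commercial vehicle: yes → true
  street-cleaning window active: no → false
  resident of the zone: no → false
  permit type = visitor: visitor == visitor is true
  hour of day (0-23) ≥ 15: 17 ≥ 15 is true
  snow emergency in effect: yes → true
  vehicle length ≥ 383 in: 191 ≥ 383 is false
  hour of day (0-23) between 1 and 9: 17 in [1, 9] is false
  vehicle length ≥ 166 in: 191 ≥ 166 is true
  NOT resident of the zone: no → true
Combine:
[1.1.1] exactly-one(false, true) = true
[1.1.2.1] true AND true = true
[1.1.2] NOT true = false
[1.1] true OR false = true
[1] NOT true = false
[2.3.1] false OR false = false
[2.3] NOT false = true
[2] false AND true AND true = false
[3.2] true → true = true
[3.3] false AND false = false
[3] true AND true AND false = false
[4.1] true OR true = true
[4.2.2.1] false OR true = true
[4.2.2] NOT true = false
[4.2] false OR false = false
[4] true AND false = false
[root] false OR false OR false OR false = false
Overall: false → ticketed

Ticketed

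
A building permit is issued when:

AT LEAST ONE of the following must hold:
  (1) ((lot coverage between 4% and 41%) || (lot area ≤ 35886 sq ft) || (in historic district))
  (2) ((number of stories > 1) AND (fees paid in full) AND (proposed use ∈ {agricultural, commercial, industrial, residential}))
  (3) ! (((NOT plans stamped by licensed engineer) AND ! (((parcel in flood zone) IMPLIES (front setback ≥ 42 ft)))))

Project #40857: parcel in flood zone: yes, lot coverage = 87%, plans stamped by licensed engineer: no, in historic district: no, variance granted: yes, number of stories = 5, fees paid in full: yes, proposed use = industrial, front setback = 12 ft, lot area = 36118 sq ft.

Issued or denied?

Atomic conditions:
  lot coverage between 4% and 41%: 87 in [4, 41] is false
  lot area ≤ 35886 sq ft: 36118 ≤ 35886 is false
  in historic district: no → false
  number of stories > 1: 5 > 1 is true
  fees paid in full: yes → true
  proposed use ∈ {agricultural, commercial, industrial, residential}: industrial is in the set → true
  NOT plans stamped by licensed engineer: no → true
  parcel in flood zone: yes → true
  front setback ≥ 42 ft: 12 ≥ 42 is false
Combine:
[1] false OR false OR false = false
[2] true AND true AND true = true
[3.1.2.1] true → false = false
[3.1.2] NOT false = true
[3.1] true AND true = true
[3] NOT true = false
[root] false OR true OR false = true
Overall: true → issued

Issued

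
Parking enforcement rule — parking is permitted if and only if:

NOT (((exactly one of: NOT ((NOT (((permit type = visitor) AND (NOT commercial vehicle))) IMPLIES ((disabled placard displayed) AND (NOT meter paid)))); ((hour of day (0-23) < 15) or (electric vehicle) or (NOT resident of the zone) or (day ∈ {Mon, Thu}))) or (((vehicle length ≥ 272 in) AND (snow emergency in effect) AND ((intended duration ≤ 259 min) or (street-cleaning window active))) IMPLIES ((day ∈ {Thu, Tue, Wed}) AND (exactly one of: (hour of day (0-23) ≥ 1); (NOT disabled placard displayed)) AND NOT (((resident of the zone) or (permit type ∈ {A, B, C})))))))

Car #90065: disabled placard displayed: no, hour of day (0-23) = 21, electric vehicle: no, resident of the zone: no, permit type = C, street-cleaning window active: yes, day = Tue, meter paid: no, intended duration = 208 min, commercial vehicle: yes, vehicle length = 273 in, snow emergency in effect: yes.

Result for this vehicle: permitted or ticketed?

Atomic conditions:
  permit type = visitor: C == visitor is false
  NOT commercial vehicle: yes → false
  disabled placard displayed: no → false
  NOT meter paid: no → true
  hour of day (0-23) < 15: 21 < 15 is false
  electric vehicle: no → false
  NOT resident of the zone: no → true
  day ∈ {Mon, Thu}: Tue is not in the set → false
  vehicle length ≥ 272 in: 273 ≥ 272 is true
  snow emergency in effect: yes → true
  intended duration ≤ 259 min: 208 ≤ 259 is true
  street-cleaning window active: yes → true
  day ∈ {Thu, Tue, Wed}: Tue is in the set → true
  hour of day (0-23) ≥ 1: 21 ≥ 1 is true
  NOT disabled placard displayed: no → true
  resident of the zone: no → false
  permit type ∈ {A, B, C}: C is in the set → true
Combine:
[1.1.1.1.1.1] false AND false = false
[1.1.1.1.1] NOT false = true
[1.1.1.1.2] false AND true = false
[1.1.1.1] true → false = false
[1.1.1] NOT false = true
[1.1.2] false OR false OR true OR false = true
[1.1] exactly-one(true, true) = false
[1.2.1.3] true OR true = true
[1.2.1] true AND true AND true = true
[1.2.2.2] exactly-one(true, true) = false
[1.2.2.3.1] false OR true = true
[1.2.2.3] NOT true = false
[1.2.2] true AND false AND false = false
[1.2] true → false = false
[1] false OR false = false
[root] NOT false = true
Overall: true → permitted

Permitted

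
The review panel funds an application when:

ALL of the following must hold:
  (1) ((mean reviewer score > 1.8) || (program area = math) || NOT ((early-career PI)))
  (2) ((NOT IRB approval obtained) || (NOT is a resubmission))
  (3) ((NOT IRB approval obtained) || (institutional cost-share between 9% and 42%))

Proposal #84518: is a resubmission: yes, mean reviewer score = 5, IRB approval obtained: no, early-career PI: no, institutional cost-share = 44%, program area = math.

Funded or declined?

Funded

Atomic conditions:
  mean reviewer score > 1.8: 5 > 1.8 is true
  program area = math: math == math is true
  early-career PI: no → false
  NOT IRB approval obtained: no → true
  NOT is a resubmission: yes → false
  institutional cost-share between 9% and 42%: 44 in [9, 42] is false
Combine:
[1.3] NOT false = true
[1] true OR true OR true = true
[2] true OR false = true
[3] true OR false = true
[root] true AND true AND true = true
Overall: true → funded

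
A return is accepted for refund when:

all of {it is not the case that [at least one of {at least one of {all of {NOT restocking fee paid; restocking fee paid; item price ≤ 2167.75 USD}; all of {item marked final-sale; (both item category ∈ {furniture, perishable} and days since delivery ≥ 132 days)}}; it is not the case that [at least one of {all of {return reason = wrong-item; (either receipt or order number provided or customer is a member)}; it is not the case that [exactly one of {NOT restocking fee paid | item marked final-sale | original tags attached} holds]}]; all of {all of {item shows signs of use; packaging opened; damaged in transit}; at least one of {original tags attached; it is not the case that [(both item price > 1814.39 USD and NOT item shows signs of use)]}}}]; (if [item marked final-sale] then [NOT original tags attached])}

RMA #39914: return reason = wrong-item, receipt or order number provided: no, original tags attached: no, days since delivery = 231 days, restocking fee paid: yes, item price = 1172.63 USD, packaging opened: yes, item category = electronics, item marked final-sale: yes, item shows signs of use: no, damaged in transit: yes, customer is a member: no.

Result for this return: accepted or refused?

Atomic conditions:
  NOT restocking fee paid: yes → false
  restocking fee paid: yes → true
  item price ≤ 2167.75 USD: 1172.63 ≤ 2167.75 is true
  item marked final-sale: yes → true
  item category ∈ {furniture, perishable}: electronics is not in the set → false
  days since delivery ≥ 132 days: 231 ≥ 132 is true
  return reason = wrong-item: wrong-item == wrong-item is true
  receipt or order number provided: no → false
  customer is a member: no → false
  original tags attached: no → false
  item shows signs of use: no → false
  packaging opened: yes → true
  damaged in transit: yes → true
  item price > 1814.39 USD: 1172.63 > 1814.39 is false
  NOT item shows signs of use: no → true
  NOT original tags attached: no → true
Combine:
[1.1.1.1] false AND true AND true = false
[1.1.1.2.2] false AND true = false
[1.1.1.2] true AND false = false
[1.1.1] false OR false = false
[1.1.2.1.1.2] false OR false = false
[1.1.2.1.1] true AND false = false
[1.1.2.1.2.1] exactly-one(false, true, false) = true
[1.1.2.1.2] NOT true = false
[1.1.2.1] false OR false = false
[1.1.2] NOT false = true
[1.1.3.1] false AND true AND true = false
[1.1.3.2.2.1] false AND true = false
[1.1.3.2.2] NOT false = true
[1.1.3.2] false OR true = true
[1.1.3] false AND true = false
[1.1] false OR true OR false = true
[1] NOT true = false
[2] true → true = true
[root] false AND true = false
Overall: false → refused

Refused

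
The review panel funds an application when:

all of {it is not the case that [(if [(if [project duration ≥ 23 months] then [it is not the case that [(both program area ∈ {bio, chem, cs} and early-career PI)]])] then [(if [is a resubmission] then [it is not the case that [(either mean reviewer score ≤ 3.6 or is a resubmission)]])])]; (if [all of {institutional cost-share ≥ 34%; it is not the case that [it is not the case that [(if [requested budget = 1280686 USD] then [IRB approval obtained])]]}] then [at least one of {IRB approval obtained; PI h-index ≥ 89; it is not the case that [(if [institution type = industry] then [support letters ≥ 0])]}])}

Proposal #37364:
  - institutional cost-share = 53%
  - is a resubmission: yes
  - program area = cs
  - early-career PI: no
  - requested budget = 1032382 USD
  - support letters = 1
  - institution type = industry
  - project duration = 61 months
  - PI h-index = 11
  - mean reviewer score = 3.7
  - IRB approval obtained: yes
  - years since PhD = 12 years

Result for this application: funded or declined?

Funded

Atomic conditions:
  project duration ≥ 23 months: 61 ≥ 23 is true
  program area ∈ {bio, chem, cs}: cs is in the set → true
  early-career PI: no → false
  is a resubmission: yes → true
  mean reviewer score ≤ 3.6: 3.7 ≤ 3.6 is false
  institutional cost-share ≥ 34%: 53 ≥ 34 is true
  requested budget = 1280686 USD: 1032382 == 1280686 is false
  IRB approval obtained: yes → true
  PI h-index ≥ 89: 11 ≥ 89 is false
  institution type = industry: industry == industry is true
  support letters ≥ 0: 1 ≥ 0 is true
Combine:
[1.1.1.2.1] true AND false = false
[1.1.1.2] NOT false = true
[1.1.1] true → true = true
[1.1.2.2.1] false OR true = true
[1.1.2.2] NOT true = false
[1.1.2] true → false = false
[1.1] true → false = false
[1] NOT false = true
[2.1.2.1.1] false → true (antecedent false ⇒ implication holds) = true
[2.1.2.1] NOT true = false
[2.1.2] NOT false = true
[2.1] true AND true = true
[2.2.3.1] true → true = true
[2.2.3] NOT true = false
[2.2] true OR false OR false = true
[2] true → true = true
[root] true AND true = true
Overall: true → funded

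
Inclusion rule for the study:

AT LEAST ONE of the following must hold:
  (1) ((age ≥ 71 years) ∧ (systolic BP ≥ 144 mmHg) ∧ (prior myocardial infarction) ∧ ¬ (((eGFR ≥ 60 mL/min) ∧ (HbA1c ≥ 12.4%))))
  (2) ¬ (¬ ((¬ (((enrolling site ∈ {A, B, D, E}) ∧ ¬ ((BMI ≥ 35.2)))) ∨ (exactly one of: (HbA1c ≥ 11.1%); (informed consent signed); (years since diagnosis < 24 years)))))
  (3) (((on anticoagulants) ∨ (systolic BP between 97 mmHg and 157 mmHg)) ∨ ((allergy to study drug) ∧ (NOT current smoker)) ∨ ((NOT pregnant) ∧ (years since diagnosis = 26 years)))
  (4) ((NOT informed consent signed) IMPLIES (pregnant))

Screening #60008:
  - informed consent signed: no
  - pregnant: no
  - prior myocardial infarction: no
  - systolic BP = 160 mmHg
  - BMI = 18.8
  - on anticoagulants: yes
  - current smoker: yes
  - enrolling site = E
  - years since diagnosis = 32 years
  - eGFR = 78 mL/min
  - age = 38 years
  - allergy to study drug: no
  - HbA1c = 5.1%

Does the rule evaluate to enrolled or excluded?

Enrolled

Atomic conditions:
  age ≥ 71 years: 38 ≥ 71 is false
  systolic BP ≥ 144 mmHg: 160 ≥ 144 is true
  prior myocardial infarction: no → false
  eGFR ≥ 60 mL/min: 78 ≥ 60 is true
  HbA1c ≥ 12.4%: 5.1 ≥ 12.4 is false
  enrolling site ∈ {A, B, D, E}: E is in the set → true
  BMI ≥ 35.2: 18.8 ≥ 35.2 is false
  HbA1c ≥ 11.1%: 5.1 ≥ 11.1 is false
  informed consent signed: no → false
  years since diagnosis < 24 years: 32 < 24 is false
  on anticoagulants: yes → true
  systolic BP between 97 mmHg and 157 mmHg: 160 in [97, 157] is false
  allergy to study drug: no → false
  NOT current smoker: yes → false
  NOT pregnant: no → true
  years since diagnosis = 26 years: 32 == 26 is false
  NOT informed consent signed: no → true
  pregnant: no → false
Combine:
[1.4.1] true AND false = false
[1.4] NOT false = true
[1] false AND true AND false AND true = false
[2.1.1.1.1.2] NOT false = true
[2.1.1.1.1] true AND true = true
[2.1.1.1] NOT true = false
[2.1.1.2] exactly-one(false, false, false) = false
[2.1.1] false OR false = false
[2.1] NOT false = true
[2] NOT true = false
[3.1] true OR false = true
[3.2] false AND false = false
[3.3] true AND false = false
[3] true OR false OR false = true
[4] true → false = false
[root] false OR false OR true OR false = true
Overall: true → enrolled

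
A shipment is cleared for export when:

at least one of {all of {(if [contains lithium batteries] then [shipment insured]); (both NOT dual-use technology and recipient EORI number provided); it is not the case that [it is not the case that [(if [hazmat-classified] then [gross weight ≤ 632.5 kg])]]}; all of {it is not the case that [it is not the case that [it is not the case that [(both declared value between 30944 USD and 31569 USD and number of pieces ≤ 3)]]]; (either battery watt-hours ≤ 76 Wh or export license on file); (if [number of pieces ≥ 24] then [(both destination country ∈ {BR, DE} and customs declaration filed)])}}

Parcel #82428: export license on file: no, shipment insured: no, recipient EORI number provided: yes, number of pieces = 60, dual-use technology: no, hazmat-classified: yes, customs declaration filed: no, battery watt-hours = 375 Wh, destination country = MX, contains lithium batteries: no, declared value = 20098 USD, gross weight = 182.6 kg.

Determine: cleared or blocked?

Atomic conditions:
  contains lithium batteries: no → false
  shipment insured: no → false
  NOT dual-use technology: no → true
  recipient EORI number provided: yes → true
  hazmat-classified: yes → true
  gross weight ≤ 632.5 kg: 182.6 ≤ 632.5 is true
  declared value between 30944 USD and 31569 USD: 20098 in [30944, 31569] is false
  number of pieces ≤ 3: 60 ≤ 3 is false
  battery watt-hours ≤ 76 Wh: 375 ≤ 76 is false
  export license on file: no → false
  number of pieces ≥ 24: 60 ≥ 24 is true
  destination country ∈ {BR, DE}: MX is not in the set → false
  customs declaration filed: no → false
Combine:
[1.1] false → false (antecedent false ⇒ implication holds) = true
[1.2] true AND true = true
[1.3.1.1] true → true = true
[1.3.1] NOT true = false
[1.3] NOT false = true
[1] true AND true AND true = true
[2.1.1.1.1] false AND false = false
[2.1.1.1] NOT false = true
[2.1.1] NOT true = false
[2.1] NOT false = true
[2.2] false OR false = false
[2.3.2] false AND false = false
[2.3] true → false = false
[2] true AND false AND false = false
[root] true OR false = true
Overall: true → cleared

Cleared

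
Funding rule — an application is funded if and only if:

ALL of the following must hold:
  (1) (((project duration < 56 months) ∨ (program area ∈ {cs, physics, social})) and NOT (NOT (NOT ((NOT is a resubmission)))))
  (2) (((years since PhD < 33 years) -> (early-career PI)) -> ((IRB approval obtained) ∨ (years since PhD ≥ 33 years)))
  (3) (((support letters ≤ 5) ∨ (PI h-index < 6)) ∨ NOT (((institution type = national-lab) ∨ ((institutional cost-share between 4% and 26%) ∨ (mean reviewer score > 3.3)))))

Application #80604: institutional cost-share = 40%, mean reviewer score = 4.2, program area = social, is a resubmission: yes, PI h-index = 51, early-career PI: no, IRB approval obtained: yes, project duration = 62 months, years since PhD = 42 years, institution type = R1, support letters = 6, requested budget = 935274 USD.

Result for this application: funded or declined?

Declined

Atomic conditions:
  project duration < 56 months: 62 < 56 is false
  program area ∈ {cs, physics, social}: social is in the set → true
  NOT is a resubmission: yes → false
  years since PhD < 33 years: 42 < 33 is false
  early-career PI: no → false
  IRB approval obtained: yes → true
  years since PhD ≥ 33 years: 42 ≥ 33 is true
  support letters ≤ 5: 6 ≤ 5 is false
  PI h-index < 6: 51 < 6 is false
  institution type = national-lab: R1 == national-lab is false
  institutional cost-share between 4% and 26%: 40 in [4, 26] is false
  mean reviewer score > 3.3: 4.2 > 3.3 is true
Combine:
[1.1] false OR true = true
[1.2.1.1] NOT false = true
[1.2.1] NOT true = false
[1.2] NOT false = true
[1] true AND true = true
[2.1] false → false (antecedent false ⇒ implication holds) = true
[2.2] true OR true = true
[2] true → true = true
[3.1] false OR false = false
[3.2.1.2] false OR true = true
[3.2.1] false OR true = true
[3.2] NOT true = false
[3] false OR false = false
[root] true AND true AND false = false
Overall: false → declined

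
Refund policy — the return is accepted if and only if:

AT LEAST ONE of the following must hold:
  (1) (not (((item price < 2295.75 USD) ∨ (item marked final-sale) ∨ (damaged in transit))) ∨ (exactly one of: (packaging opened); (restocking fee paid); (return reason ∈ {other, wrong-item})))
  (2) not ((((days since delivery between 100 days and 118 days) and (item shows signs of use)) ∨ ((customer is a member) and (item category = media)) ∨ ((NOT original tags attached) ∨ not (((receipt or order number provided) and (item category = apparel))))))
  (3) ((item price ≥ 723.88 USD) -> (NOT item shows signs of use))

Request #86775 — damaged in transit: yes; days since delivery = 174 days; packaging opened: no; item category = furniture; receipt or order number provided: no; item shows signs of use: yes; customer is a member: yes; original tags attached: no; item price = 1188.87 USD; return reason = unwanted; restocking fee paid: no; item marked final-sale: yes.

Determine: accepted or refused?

Refused

Atomic conditions:
  item price < 2295.75 USD: 1188.87 < 2295.75 is true
  item marked final-sale: yes → true
  damaged in transit: yes → true
  packaging opened: no → false
  restocking fee paid: no → false
  return reason ∈ {other, wrong-item}: unwanted is not in the set → false
  days since delivery between 100 days and 118 days: 174 in [100, 118] is false
  item shows signs of use: yes → true
  customer is a member: yes → true
  item category = media: furniture == media is false
  NOT original tags attached: no → true
  receipt or order number provided: no → false
  item category = apparel: furniture == apparel is false
  item price ≥ 723.88 USD: 1188.87 ≥ 723.88 is true
  NOT item shows signs of use: yes → false
Combine:
[1.1.1] true OR true OR true = true
[1.1] NOT true = false
[1.2] exactly-one(false, false, false) = false
[1] false OR false = false
[2.1.1] false AND true = false
[2.1.2] true AND false = false
[2.1.3.2.1] false AND false = false
[2.1.3.2] NOT false = true
[2.1.3] true OR true = true
[2.1] false OR false OR true = true
[2] NOT true = false
[3] true → false = false
[root] false OR false OR false = false
Overall: false → refused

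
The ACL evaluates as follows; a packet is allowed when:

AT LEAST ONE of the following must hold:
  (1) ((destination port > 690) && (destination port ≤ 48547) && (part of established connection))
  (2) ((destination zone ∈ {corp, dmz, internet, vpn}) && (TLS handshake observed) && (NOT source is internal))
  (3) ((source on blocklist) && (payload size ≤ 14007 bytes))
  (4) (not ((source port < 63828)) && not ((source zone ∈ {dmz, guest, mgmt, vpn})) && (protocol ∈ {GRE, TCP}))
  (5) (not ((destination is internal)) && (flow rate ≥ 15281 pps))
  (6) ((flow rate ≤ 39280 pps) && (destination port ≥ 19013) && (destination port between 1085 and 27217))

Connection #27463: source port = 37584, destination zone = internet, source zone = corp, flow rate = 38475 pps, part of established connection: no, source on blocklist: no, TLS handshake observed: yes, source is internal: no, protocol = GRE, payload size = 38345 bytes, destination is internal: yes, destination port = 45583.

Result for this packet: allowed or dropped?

Atomic conditions:
  destination port > 690: 45583 > 690 is true
  destination port ≤ 48547: 45583 ≤ 48547 is true
  part of established connection: no → false
  destination zone ∈ {corp, dmz, internet, vpn}: internet is in the set → true
  TLS handshake observed: yes → true
  NOT source is internal: no → true
  source on blocklist: no → false
  payload size ≤ 14007 bytes: 38345 ≤ 14007 is false
  source port < 63828: 37584 < 63828 is true
  source zone ∈ {dmz, guest, mgmt, vpn}: corp is not in the set → false
  protocol ∈ {GRE, TCP}: GRE is in the set → true
  destination is internal: yes → true
  flow rate ≥ 15281 pps: 38475 ≥ 15281 is true
  flow rate ≤ 39280 pps: 38475 ≤ 39280 is true
  destination port ≥ 19013: 45583 ≥ 19013 is true
  destination port between 1085 and 27217: 45583 in [1085, 27217] is false
Combine:
[1] true AND true AND false = false
[2] true AND true AND true = true
[3] false AND false = false
[4.1] NOT true = false
[4.2] NOT false = true
[4] false AND true AND true = false
[5.1] NOT true = false
[5] false AND true = false
[6] true AND true AND false = false
[root] false OR true OR false OR false OR false OR false = true
Overall: true → allowed

Allowed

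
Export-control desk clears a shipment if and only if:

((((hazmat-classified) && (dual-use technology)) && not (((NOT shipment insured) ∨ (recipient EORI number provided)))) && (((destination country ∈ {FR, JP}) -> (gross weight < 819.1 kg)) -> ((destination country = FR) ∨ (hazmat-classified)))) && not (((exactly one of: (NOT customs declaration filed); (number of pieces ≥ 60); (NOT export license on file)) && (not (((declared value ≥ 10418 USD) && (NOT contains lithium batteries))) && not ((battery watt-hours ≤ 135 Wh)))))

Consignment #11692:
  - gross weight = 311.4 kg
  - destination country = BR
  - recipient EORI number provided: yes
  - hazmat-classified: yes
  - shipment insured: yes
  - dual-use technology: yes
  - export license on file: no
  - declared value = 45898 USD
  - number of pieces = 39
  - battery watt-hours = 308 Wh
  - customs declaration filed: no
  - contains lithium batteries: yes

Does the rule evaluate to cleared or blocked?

Atomic conditions:
  hazmat-classified: yes → true
  dual-use technology: yes → true
  NOT shipment insured: yes → false
  recipient EORI number provided: yes → true
  destination country ∈ {FR, JP}: BR is not in the set → false
  gross weight < 819.1 kg: 311.4 < 819.1 is true
  destination country = FR: BR == FR is false
  NOT customs declaration filed: no → true
  number of pieces ≥ 60: 39 ≥ 60 is false
  NOT export license on file: no → true
  declared value ≥ 10418 USD: 45898 ≥ 10418 is true
  NOT contains lithium batteries: yes → false
  battery watt-hours ≤ 135 Wh: 308 ≤ 135 is false
Combine:
[1.1.1] true AND true = true
[1.1.2.1] false OR true = true
[1.1.2] NOT true = false
[1.1] true AND false = false
[1.2.1] false → true (antecedent false ⇒ implication holds) = true
[1.2.2] false OR true = true
[1.2] true → true = true
[1] false AND true = false
[2.1.1] exactly-one(true, false, true) = false
[2.1.2.1.1] true AND false = false
[2.1.2.1] NOT false = true
[2.1.2.2] NOT false = true
[2.1.2] true AND true = true
[2.1] false AND true = false
[2] NOT false = true
[root] false AND true = false
Overall: false → blocked

Blocked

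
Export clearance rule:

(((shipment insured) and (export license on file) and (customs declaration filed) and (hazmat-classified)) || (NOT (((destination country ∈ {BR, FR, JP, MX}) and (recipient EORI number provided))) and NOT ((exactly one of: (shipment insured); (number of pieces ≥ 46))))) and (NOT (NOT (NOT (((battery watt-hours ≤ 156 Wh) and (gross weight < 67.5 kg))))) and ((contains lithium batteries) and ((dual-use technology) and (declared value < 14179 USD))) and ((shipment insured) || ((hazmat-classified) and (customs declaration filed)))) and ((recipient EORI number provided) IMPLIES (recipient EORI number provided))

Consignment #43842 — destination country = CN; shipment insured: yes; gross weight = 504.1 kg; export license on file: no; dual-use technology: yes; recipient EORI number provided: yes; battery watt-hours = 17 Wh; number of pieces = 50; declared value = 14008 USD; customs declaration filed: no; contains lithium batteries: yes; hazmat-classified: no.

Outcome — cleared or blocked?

Atomic conditions:
  shipment insured: yes → true
  export license on file: no → false
  customs declaration filed: no → false
  hazmat-classified: no → false
  destination country ∈ {BR, FR, JP, MX}: CN is not in the set → false
  recipient EORI number provided: yes → true
  number of pieces ≥ 46: 50 ≥ 46 is true
  battery watt-hours ≤ 156 Wh: 17 ≤ 156 is true
  gross weight < 67.5 kg: 504.1 < 67.5 is false
  contains lithium batteries: yes → true
  dual-use technology: yes → true
  declared value < 14179 USD: 14008 < 14179 is true
Combine:
[1.1] true AND false AND false AND false = false
[1.2.1.1] false AND true = false
[1.2.1] NOT false = true
[1.2.2.1] exactly-one(true, true) = false
[1.2.2] NOT false = true
[1.2] true AND true = true
[1] false OR true = true
[2.1.1.1.1] true AND false = false
[2.1.1.1] NOT false = true
[2.1.1] NOT true = false
[2.1] NOT false = true
[2.2.2] true AND true = true
[2.2] true AND true = true
[2.3.2] false AND false = false
[2.3] true OR false = true
[2] true AND true AND true = true
[3] true → true = true
[root] true AND true AND true = true
Overall: true → cleared

Cleared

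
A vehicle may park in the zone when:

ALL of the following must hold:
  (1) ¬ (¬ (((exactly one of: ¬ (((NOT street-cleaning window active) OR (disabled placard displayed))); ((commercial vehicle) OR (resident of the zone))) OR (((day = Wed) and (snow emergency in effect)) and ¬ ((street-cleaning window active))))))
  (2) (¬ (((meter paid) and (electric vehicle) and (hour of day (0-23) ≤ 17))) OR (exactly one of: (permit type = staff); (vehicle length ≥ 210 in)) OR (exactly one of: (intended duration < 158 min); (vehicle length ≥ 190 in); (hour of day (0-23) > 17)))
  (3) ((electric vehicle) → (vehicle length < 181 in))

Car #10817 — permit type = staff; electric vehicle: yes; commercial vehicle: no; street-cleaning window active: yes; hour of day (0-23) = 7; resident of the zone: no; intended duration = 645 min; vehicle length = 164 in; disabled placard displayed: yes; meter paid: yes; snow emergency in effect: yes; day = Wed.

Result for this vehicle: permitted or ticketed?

Ticketed

Atomic conditions:
  NOT street-cleaning window active: yes → false
  disabled placard displayed: yes → true
  commercial vehicle: no → false
  resident of the zone: no → false
  day = Wed: Wed == Wed is true
  snow emergency in effect: yes → true
  street-cleaning window active: yes → true
  meter paid: yes → true
  electric vehicle: yes → true
  hour of day (0-23) ≤ 17: 7 ≤ 17 is true
  permit type = staff: staff == staff is true
  vehicle length ≥ 210 in: 164 ≥ 210 is false
  intended duration < 158 min: 645 < 158 is false
  vehicle length ≥ 190 in: 164 ≥ 190 is false
  hour of day (0-23) > 17: 7 > 17 is false
  vehicle length < 181 in: 164 < 181 is true
Combine:
[1.1.1.1.1.1] false OR true = true
[1.1.1.1.1] NOT true = false
[1.1.1.1.2] false OR false = false
[1.1.1.1] exactly-one(false, false) = false
[1.1.1.2.1] true AND true = true
[1.1.1.2.2] NOT true = false
[1.1.1.2] true AND false = false
[1.1.1] false OR false = false
[1.1] NOT false = true
[1] NOT true = false
[2.1.1] true AND true AND true = true
[2.1] NOT true = false
[2.2] exactly-one(true, false) = true
[2.3] exactly-one(false, false, false) = false
[2] false OR true OR false = true
[3] true → true = true
[root] false AND true AND true = false
Overall: false → ticketed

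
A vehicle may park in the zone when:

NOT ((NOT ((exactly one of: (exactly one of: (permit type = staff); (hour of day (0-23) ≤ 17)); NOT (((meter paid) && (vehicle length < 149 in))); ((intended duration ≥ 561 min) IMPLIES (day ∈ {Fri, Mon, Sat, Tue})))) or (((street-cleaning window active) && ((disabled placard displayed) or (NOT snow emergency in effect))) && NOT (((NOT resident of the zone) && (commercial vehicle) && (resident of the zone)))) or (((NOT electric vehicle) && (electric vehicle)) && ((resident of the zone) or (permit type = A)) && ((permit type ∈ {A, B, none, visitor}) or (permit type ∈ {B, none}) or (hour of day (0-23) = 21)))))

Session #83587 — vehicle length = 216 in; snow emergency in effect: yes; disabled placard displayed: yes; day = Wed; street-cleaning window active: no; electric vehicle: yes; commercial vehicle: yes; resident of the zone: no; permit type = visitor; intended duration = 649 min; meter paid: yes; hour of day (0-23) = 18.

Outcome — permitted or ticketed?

Atomic conditions:
  permit type = staff: visitor == staff is false
  hour of day (0-23) ≤ 17: 18 ≤ 17 is false
  meter paid: yes → true
  vehicle length < 149 in: 216 < 149 is false
  intended duration ≥ 561 min: 649 ≥ 561 is true
  day ∈ {Fri, Mon, Sat, Tue}: Wed is not in the set → false
  street-cleaning window active: no → false
  disabled placard displayed: yes → true
  NOT snow emergency in effect: yes → false
  NOT resident of the zone: no → true
  commercial vehicle: yes → true
  resident of the zone: no → false
  NOT electric vehicle: yes → false
  electric vehicle: yes → true
  permit type = A: visitor == A is false
  permit type ∈ {A, B, none, visitor}: visitor is in the set → true
  permit type ∈ {B, none}: visitor is not in the set → false
  hour of day (0-23) = 21: 18 == 21 is false
Combine:
[1.1.1.1] exactly-one(false, false) = false
[1.1.1.2.1] true AND false = false
[1.1.1.2] NOT false = true
[1.1.1.3] true → false = false
[1.1.1] exactly-one(false, true, false) = true
[1.1] NOT true = false
[1.2.1.2] true OR false = true
[1.2.1] false AND true = false
[1.2.2.1] true AND true AND false = false
[1.2.2] NOT false = true
[1.2] false AND true = false
[1.3.1] false AND true = false
[1.3.2] false OR false = false
[1.3.3] true OR false OR false = true
[1.3] false AND false AND true = false
[1] false OR false OR false = false
[root] NOT false = true
Overall: true → permitted

Permitted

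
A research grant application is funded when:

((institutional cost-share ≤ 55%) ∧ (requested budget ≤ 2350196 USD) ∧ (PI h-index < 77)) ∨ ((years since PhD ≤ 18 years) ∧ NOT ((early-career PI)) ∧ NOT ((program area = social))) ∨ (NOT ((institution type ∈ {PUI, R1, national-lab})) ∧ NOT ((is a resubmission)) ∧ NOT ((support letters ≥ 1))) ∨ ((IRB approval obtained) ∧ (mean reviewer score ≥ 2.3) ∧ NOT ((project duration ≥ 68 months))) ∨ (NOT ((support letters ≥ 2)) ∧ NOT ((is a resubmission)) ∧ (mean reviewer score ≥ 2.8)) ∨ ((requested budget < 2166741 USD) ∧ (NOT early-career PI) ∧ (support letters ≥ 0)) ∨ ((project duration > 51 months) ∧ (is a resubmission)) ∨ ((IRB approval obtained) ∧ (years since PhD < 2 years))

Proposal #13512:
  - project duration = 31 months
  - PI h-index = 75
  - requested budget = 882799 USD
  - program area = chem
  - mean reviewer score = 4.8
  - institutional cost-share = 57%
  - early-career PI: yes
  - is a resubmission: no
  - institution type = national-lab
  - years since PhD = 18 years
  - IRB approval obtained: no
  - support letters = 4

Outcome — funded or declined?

Atomic conditions:
  institutional cost-share ≤ 55%: 57 ≤ 55 is false
  requested budget ≤ 2350196 USD: 882799 ≤ 2350196 is true
  PI h-index < 77: 75 < 77 is true
  years since PhD ≤ 18 years: 18 ≤ 18 is true
  early-career PI: yes → true
  program area = social: chem == social is false
  institution type ∈ {PUI, R1, national-lab}: national-lab is in the set → true
  is a resubmission: no → false
  support letters ≥ 1: 4 ≥ 1 is true
  IRB approval obtained: no → false
  mean reviewer score ≥ 2.3: 4.8 ≥ 2.3 is true
  project duration ≥ 68 months: 31 ≥ 68 is false
  support letters ≥ 2: 4 ≥ 2 is true
  mean reviewer score ≥ 2.8: 4.8 ≥ 2.8 is true
  requested budget < 2166741 USD: 882799 < 2166741 is true
  NOT early-career PI: yes → false
  support letters ≥ 0: 4 ≥ 0 is true
  project duration > 51 months: 31 > 51 is false
  years since PhD < 2 years: 18 < 2 is false
Combine:
[1] false AND true AND true = false
[2.2] NOT true = false
[2.3] NOT false = true
[2] true AND false AND true = false
[3.1] NOT true = false
[3.2] NOT false = true
[3.3] NOT true = false
[3] false AND true AND false = false
[4.3] NOT false = true
[4] false AND true AND true = false
[5.1] NOT true = false
[5.2] NOT false = true
[5] false AND true AND true = false
[6] true AND false AND true = false
[7] false AND false = false
[8] false AND false = false
[root] false OR false OR false OR false OR false OR false OR false OR false = false
Overall: false → declined

Declined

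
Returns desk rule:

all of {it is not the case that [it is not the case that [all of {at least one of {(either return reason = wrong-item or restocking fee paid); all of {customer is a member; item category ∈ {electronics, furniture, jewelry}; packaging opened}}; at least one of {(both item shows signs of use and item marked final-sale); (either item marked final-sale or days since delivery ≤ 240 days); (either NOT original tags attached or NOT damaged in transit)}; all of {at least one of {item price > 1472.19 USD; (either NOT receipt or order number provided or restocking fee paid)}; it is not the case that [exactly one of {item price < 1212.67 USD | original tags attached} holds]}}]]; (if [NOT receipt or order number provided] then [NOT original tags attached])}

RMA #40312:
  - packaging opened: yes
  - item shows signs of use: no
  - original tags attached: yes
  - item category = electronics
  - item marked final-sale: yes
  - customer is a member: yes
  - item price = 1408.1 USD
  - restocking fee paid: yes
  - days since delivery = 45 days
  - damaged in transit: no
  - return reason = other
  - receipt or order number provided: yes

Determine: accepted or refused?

Refused

Atomic conditions:
  return reason = wrong-item: other == wrong-item is false
  restocking fee paid: yes → true
  customer is a member: yes → true
  item category ∈ {electronics, furniture, jewelry}: electronics is in the set → true
  packaging opened: yes → true
  item shows signs of use: no → false
  item marked final-sale: yes → true
  days since delivery ≤ 240 days: 45 ≤ 240 is true
  NOT original tags attached: yes → false
  NOT damaged in transit: no → true
  item price > 1472.19 USD: 1408.1 > 1472.19 is false
  NOT receipt or order number provided: yes → false
  item price < 1212.67 USD: 1408.1 < 1212.67 is false
  original tags attached: yes → true
Combine:
[1.1.1.1.1] false OR true = true
[1.1.1.1.2] true AND true AND true = true
[1.1.1.1] true OR true = true
[1.1.1.2.1] false AND true = false
[1.1.1.2.2] true OR true = true
[1.1.1.2.3] false OR true = true
[1.1.1.2] false OR true OR true = true
[1.1.1.3.1.2] false OR true = true
[1.1.1.3.1] false OR true = true
[1.1.1.3.2.1] exactly-one(false, true) = true
[1.1.1.3.2] NOT true = false
[1.1.1.3] true AND false = false
[1.1.1] true AND true AND false = false
[1.1] NOT false = true
[1] NOT true = false
[2] false → false (antecedent false ⇒ implication holds) = true
[root] false AND true = false
Overall: false → refused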